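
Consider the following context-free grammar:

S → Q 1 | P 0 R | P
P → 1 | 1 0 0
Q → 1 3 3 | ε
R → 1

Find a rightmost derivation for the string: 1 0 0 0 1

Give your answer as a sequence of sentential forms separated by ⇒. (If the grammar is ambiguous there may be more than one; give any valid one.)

S ⇒ P 0 R ⇒ P 0 1 ⇒ 1 0 0 0 1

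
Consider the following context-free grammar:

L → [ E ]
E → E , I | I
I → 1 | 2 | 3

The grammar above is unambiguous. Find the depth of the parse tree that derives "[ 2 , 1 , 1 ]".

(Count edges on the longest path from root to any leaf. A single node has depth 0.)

5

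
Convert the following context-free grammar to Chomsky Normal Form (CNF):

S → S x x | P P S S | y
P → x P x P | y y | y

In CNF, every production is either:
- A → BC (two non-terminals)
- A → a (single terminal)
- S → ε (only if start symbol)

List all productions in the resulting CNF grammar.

TX → x; S → y; TY → y; P → y; S → S X0; X0 → TX TX; S → P X1; X1 → P X2; X2 → S S; P → TX X3; X3 → P X4; X4 → TX P; P → TY TY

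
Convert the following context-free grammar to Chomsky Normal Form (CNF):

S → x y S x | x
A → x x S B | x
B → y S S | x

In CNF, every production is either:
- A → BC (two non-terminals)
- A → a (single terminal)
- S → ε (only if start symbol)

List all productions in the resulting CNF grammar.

TX → x; TY → y; S → x; A → x; B → x; S → TX X0; X0 → TY X1; X1 → S TX; A → TX X2; X2 → TX X3; X3 → S B; B → TY X4; X4 → S S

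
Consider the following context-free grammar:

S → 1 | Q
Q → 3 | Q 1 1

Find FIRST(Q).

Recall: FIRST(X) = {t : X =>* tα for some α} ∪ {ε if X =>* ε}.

We compute FIRST(Q) using the standard algorithm.
FIRST(Q) = {3}
FIRST(S) = {1, 3}
Therefore, FIRST(Q) = {3}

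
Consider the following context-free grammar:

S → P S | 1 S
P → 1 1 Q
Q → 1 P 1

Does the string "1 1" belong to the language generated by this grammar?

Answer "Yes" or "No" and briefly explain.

No - no valid derivation exists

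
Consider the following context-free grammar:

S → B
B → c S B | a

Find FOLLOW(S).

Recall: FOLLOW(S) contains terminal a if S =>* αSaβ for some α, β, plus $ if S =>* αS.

We compute FOLLOW(S) using the standard algorithm.
FOLLOW(S) starts with {$}.
FIRST(B) = {a, c}
FIRST(S) = {a, c}
FOLLOW(B) = {$, a, c}
FOLLOW(S) = {$, a, c}
Therefore, FOLLOW(S) = {$, a, c}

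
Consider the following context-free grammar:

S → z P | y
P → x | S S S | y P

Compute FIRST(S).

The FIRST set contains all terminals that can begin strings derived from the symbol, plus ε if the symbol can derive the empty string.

We compute FIRST(S) using the standard algorithm.
FIRST(P) = {x, y, z}
FIRST(S) = {y, z}
Therefore, FIRST(S) = {y, z}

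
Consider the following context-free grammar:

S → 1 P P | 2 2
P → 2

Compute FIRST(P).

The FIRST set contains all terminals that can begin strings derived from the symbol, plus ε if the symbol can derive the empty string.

We compute FIRST(P) using the standard algorithm.
FIRST(P) = {2}
FIRST(S) = {1, 2}
Therefore, FIRST(P) = {2}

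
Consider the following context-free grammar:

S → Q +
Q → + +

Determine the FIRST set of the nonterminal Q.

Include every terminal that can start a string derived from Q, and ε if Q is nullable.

We compute FIRST(Q) using the standard algorithm.
FIRST(Q) = {+}
FIRST(S) = {+}
Therefore, FIRST(Q) = {+}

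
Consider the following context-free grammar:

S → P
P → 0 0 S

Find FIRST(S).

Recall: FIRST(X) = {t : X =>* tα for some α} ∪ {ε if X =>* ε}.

We compute FIRST(S) using the standard algorithm.
FIRST(P) = {0}
FIRST(S) = {0}
Therefore, FIRST(S) = {0}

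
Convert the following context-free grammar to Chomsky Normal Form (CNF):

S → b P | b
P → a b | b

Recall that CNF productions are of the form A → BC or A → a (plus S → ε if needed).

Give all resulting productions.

TB → b; S → b; TA → a; P → b; S → TB P; P → TA TB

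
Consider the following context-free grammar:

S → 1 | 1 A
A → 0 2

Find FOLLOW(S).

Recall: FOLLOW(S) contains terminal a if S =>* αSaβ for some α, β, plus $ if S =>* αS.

We compute FOLLOW(S) using the standard algorithm.
FOLLOW(S) starts with {$}.
FIRST(A) = {0}
FIRST(S) = {1}
FOLLOW(A) = {$}
FOLLOW(S) = {$}
Therefore, FOLLOW(S) = {$}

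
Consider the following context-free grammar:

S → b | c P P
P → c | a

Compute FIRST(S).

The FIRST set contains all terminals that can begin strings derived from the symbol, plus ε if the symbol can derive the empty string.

We compute FIRST(S) using the standard algorithm.
FIRST(P) = {a, c}
FIRST(S) = {b, c}
Therefore, FIRST(S) = {b, c}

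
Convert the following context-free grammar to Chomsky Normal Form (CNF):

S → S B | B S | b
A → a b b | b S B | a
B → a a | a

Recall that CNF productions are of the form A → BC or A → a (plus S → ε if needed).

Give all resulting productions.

S → b; TA → a; TB → b; A → a; B → a; S → S B; S → B S; A → TA X0; X0 → TB TB; A → TB X1; X1 → S B; B → TA TA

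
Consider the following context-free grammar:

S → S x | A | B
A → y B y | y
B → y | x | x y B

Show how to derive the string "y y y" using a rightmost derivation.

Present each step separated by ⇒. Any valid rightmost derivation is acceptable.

S ⇒ A ⇒ y B y ⇒ y y y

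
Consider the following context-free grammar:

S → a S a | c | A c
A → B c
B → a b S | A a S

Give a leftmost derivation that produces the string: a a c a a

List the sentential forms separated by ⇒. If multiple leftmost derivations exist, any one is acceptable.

S ⇒ a S a ⇒ a a S a a ⇒ a a c a a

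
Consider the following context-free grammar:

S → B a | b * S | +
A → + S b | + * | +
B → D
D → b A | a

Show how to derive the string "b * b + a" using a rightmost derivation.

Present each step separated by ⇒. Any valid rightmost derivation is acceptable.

S ⇒ b * S ⇒ b * B a ⇒ b * D a ⇒ b * b A a ⇒ b * b + a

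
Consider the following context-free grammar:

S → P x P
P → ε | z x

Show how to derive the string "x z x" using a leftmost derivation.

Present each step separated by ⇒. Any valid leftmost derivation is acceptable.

S ⇒ P x P ⇒ x P ⇒ x z x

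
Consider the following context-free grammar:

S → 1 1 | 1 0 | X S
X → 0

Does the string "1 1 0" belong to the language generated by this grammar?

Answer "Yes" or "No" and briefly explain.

No - no valid derivation exists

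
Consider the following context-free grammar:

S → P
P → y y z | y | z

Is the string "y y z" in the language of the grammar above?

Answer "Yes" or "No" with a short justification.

Yes - a valid derivation exists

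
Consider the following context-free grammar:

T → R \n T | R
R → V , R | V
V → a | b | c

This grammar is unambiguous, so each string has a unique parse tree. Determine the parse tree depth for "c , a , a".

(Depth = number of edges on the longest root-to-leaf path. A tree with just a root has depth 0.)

5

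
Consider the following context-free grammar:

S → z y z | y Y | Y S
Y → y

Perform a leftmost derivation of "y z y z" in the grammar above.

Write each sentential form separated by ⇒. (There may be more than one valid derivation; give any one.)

S ⇒ Y S ⇒ y S ⇒ y z y z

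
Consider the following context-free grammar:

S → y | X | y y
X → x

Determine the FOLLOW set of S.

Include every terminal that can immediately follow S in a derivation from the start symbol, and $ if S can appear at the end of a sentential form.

We compute FOLLOW(S) using the standard algorithm.
FOLLOW(S) starts with {$}.
FIRST(S) = {x, y}
FIRST(X) = {x}
FOLLOW(S) = {$}
FOLLOW(X) = {$}
Therefore, FOLLOW(S) = {$}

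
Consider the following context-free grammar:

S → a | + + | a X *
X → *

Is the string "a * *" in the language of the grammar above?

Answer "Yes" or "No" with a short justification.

Yes - a valid derivation exists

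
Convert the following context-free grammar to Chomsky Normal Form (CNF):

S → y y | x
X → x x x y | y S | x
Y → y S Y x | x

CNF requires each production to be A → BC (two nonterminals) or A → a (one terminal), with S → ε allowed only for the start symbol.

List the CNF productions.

TY → y; S → x; TX → x; X → x; Y → x; S → TY TY; X → TX X0; X0 → TX X1; X1 → TX TY; X → TY S; Y → TY X2; X2 → S X3; X3 → Y TX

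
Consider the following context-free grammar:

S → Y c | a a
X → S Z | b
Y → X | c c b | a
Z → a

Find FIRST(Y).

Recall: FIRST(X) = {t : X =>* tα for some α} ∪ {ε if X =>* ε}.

We compute FIRST(Y) using the standard algorithm.
FIRST(S) = {a, b, c}
FIRST(X) = {a, b, c}
FIRST(Y) = {a, b, c}
FIRST(Z) = {a}
Therefore, FIRST(Y) = {a, b, c}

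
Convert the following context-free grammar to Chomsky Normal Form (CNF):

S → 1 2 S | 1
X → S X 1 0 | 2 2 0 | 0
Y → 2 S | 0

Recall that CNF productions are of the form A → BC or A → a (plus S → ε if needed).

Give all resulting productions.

T1 → 1; T2 → 2; S → 1; T0 → 0; X → 0; Y → 0; S → T1 X0; X0 → T2 S; X → S X1; X1 → X X2; X2 → T1 T0; X → T2 X3; X3 → T2 T0; Y → T2 S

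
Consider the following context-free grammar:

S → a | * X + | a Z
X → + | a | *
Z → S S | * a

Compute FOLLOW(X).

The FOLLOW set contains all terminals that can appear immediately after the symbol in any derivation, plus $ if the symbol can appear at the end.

We compute FOLLOW(X) using the standard algorithm.
FOLLOW(S) starts with {$}.
FIRST(S) = {*, a}
FIRST(X) = {*, +, a}
FIRST(Z) = {*, a}
FOLLOW(S) = {$, *, a}
FOLLOW(X) = {+}
FOLLOW(Z) = {$, *, a}
Therefore, FOLLOW(X) = {+}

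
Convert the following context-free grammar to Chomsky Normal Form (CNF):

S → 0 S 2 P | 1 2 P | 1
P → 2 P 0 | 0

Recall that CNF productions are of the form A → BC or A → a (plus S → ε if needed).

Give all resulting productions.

T0 → 0; T2 → 2; T1 → 1; S → 1; P → 0; S → T0 X0; X0 → S X1; X1 → T2 P; S → T1 X2; X2 → T2 P; P → T2 X3; X3 → P T0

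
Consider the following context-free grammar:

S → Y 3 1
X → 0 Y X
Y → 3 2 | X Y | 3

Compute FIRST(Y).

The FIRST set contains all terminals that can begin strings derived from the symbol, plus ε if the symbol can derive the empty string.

We compute FIRST(Y) using the standard algorithm.
FIRST(S) = {0, 3}
FIRST(X) = {0}
FIRST(Y) = {0, 3}
Therefore, FIRST(Y) = {0, 3}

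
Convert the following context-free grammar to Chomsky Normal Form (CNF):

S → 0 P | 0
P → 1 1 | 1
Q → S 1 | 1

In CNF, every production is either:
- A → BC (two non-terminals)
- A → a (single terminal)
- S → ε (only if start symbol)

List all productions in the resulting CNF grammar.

T0 → 0; S → 0; T1 → 1; P → 1; Q → 1; S → T0 P; P → T1 T1; Q → S T1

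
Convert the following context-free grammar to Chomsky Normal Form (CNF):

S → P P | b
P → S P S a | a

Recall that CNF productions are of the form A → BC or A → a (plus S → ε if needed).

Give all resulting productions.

S → b; TA → a; P → a; S → P P; P → S X0; X0 → P X1; X1 → S TA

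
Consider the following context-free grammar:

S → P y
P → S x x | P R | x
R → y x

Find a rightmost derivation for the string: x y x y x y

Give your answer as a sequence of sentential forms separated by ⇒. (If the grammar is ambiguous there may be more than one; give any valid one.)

S ⇒ P y ⇒ P R y ⇒ P y x y ⇒ P R y x y ⇒ P y x y x y ⇒ x y x y x y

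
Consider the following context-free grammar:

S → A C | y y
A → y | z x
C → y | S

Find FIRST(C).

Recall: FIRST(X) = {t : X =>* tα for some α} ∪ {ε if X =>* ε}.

We compute FIRST(C) using the standard algorithm.
FIRST(A) = {y, z}
FIRST(C) = {y, z}
FIRST(S) = {y, z}
Therefore, FIRST(C) = {y, z}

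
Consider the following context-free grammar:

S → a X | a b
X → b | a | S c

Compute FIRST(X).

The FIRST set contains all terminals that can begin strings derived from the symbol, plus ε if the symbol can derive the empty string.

We compute FIRST(X) using the standard algorithm.
FIRST(S) = {a}
FIRST(X) = {a, b}
Therefore, FIRST(X) = {a, b}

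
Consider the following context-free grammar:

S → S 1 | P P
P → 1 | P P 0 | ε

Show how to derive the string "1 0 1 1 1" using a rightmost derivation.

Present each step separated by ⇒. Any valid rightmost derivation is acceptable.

S ⇒ S 1 ⇒ S 1 1 ⇒ P P 1 1 ⇒ P 1 1 1 ⇒ P P 0 1 1 1 ⇒ P 1 0 1 1 1 ⇒ 1 0 1 1 1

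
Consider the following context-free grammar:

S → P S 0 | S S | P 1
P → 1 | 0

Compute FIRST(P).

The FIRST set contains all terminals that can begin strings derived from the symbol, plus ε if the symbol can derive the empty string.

We compute FIRST(P) using the standard algorithm.
FIRST(P) = {0, 1}
FIRST(S) = {0, 1}
Therefore, FIRST(P) = {0, 1}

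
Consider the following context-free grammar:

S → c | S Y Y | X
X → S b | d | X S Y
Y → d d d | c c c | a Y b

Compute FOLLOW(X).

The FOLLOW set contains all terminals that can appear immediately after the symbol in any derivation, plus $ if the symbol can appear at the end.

We compute FOLLOW(X) using the standard algorithm.
FOLLOW(S) starts with {$}.
FIRST(S) = {c, d}
FIRST(X) = {c, d}
FIRST(Y) = {a, c, d}
FOLLOW(S) = {$, a, b, c, d}
FOLLOW(X) = {$, a, b, c, d}
FOLLOW(Y) = {$, a, b, c, d}
Therefore, FOLLOW(X) = {$, a, b, c, d}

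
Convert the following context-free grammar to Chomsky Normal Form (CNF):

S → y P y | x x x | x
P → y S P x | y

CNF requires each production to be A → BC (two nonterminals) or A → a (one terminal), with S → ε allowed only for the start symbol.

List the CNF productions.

TY → y; TX → x; S → x; P → y; S → TY X0; X0 → P TY; S → TX X1; X1 → TX TX; P → TY X2; X2 → S X3; X3 → P TX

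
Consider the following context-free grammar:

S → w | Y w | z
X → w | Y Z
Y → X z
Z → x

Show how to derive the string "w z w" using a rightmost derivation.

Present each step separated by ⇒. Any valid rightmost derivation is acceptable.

S ⇒ Y w ⇒ X z w ⇒ w z w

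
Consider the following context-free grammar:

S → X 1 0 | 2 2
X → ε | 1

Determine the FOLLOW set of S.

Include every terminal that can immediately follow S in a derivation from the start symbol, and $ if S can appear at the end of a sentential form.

We compute FOLLOW(S) using the standard algorithm.
FOLLOW(S) starts with {$}.
FIRST(S) = {1, 2}
FIRST(X) = {1, ε}
FOLLOW(S) = {$}
FOLLOW(X) = {1}
Therefore, FOLLOW(S) = {$}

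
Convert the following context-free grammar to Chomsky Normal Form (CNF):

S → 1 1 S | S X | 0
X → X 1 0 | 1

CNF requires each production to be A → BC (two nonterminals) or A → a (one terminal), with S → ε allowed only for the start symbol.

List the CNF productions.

T1 → 1; S → 0; T0 → 0; X → 1; S → T1 X0; X0 → T1 S; S → S X; X → X X1; X1 → T1 T0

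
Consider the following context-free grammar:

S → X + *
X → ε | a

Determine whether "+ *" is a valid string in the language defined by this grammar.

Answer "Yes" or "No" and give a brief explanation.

Yes - a valid derivation exists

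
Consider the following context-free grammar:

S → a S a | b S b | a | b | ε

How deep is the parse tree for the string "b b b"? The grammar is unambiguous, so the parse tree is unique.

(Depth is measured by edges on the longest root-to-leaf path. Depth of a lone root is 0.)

2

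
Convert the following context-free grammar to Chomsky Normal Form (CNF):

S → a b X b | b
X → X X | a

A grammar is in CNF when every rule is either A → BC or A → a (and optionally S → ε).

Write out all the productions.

TA → a; TB → b; S → b; X → a; S → TA X0; X0 → TB X1; X1 → X TB; X → X X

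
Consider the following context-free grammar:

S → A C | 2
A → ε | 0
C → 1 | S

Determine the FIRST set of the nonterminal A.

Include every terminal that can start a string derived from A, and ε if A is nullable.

We compute FIRST(A) using the standard algorithm.
FIRST(A) = {0, ε}
FIRST(C) = {0, 1, 2}
FIRST(S) = {0, 1, 2}
Therefore, FIRST(A) = {0, ε}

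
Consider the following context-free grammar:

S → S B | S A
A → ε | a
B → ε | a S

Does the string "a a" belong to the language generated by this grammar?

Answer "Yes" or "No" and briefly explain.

No - no valid derivation exists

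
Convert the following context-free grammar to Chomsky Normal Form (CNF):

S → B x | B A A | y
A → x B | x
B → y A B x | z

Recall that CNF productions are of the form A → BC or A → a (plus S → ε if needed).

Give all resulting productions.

TX → x; S → y; A → x; TY → y; B → z; S → B TX; S → B X0; X0 → A A; A → TX B; B → TY X1; X1 → A X2; X2 → B TX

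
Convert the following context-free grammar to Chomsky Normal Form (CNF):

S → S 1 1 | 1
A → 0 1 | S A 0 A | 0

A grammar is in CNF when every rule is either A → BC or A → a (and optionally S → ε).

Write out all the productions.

T1 → 1; S → 1; T0 → 0; A → 0; S → S X0; X0 → T1 T1; A → T0 T1; A → S X1; X1 → A X2; X2 → T0 A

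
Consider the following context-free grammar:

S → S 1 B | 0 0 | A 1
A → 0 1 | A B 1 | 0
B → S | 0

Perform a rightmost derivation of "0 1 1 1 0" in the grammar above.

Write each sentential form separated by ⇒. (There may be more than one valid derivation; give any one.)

S ⇒ S 1 B ⇒ S 1 0 ⇒ A 1 1 0 ⇒ 0 1 1 1 0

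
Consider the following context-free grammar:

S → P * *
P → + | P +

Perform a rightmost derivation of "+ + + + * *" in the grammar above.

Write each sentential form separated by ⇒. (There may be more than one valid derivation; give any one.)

S ⇒ P * * ⇒ P + * * ⇒ P + + * * ⇒ P + + + * * ⇒ + + + + * *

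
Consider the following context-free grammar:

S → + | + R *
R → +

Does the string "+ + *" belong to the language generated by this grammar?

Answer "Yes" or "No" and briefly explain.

Yes - a valid derivation exists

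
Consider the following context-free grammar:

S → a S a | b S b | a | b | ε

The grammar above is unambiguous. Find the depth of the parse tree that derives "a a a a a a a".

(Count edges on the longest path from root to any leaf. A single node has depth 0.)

4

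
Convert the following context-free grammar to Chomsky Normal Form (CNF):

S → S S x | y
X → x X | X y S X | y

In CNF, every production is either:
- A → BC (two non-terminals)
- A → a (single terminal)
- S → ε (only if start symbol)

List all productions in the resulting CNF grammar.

TX → x; S → y; TY → y; X → y; S → S X0; X0 → S TX; X → TX X; X → X X1; X1 → TY X2; X2 → S X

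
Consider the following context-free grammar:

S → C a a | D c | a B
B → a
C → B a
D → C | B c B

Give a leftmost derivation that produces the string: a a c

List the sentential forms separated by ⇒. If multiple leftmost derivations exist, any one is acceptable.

S ⇒ D c ⇒ C c ⇒ B a c ⇒ a a c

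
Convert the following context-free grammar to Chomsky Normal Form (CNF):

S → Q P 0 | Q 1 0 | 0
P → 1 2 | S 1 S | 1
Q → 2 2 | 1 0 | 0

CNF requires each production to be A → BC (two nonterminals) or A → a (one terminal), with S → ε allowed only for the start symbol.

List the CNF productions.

T0 → 0; T1 → 1; S → 0; T2 → 2; P → 1; Q → 0; S → Q X0; X0 → P T0; S → Q X1; X1 → T1 T0; P → T1 T2; P → S X2; X2 → T1 S; Q → T2 T2; Q → T1 T0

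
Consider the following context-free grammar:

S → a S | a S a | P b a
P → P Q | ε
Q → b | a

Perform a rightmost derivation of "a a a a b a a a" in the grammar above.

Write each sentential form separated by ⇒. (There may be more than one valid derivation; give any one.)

S ⇒ a S ⇒ a a S ⇒ a a a S a ⇒ a a a a S a a ⇒ a a a a P b a a a ⇒ a a a a b a a a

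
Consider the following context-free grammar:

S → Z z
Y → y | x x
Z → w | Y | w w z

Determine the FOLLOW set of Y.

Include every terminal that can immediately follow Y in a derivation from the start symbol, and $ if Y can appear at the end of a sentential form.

We compute FOLLOW(Y) using the standard algorithm.
FOLLOW(S) starts with {$}.
FIRST(S) = {w, x, y}
FIRST(Y) = {x, y}
FIRST(Z) = {w, x, y}
FOLLOW(S) = {$}
FOLLOW(Y) = {z}
FOLLOW(Z) = {z}
Therefore, FOLLOW(Y) = {z}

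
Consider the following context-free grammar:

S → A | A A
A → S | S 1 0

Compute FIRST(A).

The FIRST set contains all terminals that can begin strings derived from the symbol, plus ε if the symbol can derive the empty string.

We compute FIRST(A) using the standard algorithm.
FIRST(A) = {}
FIRST(S) = {}
Therefore, FIRST(A) = {}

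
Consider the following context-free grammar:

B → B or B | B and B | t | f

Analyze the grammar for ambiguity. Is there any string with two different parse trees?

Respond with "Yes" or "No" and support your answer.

Yes - the string 'f or f and f or t' has two distinct parse trees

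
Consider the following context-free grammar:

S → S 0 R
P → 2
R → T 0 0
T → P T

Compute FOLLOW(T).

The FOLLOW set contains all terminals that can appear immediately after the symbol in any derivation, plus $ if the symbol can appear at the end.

We compute FOLLOW(T) using the standard algorithm.
FOLLOW(S) starts with {$}.
FIRST(P) = {2}
FIRST(R) = {2}
FIRST(S) = {}
FIRST(T) = {2}
FOLLOW(P) = {2}
FOLLOW(R) = {$, 0}
FOLLOW(S) = {$, 0}
FOLLOW(T) = {0}
Therefore, FOLLOW(T) = {0}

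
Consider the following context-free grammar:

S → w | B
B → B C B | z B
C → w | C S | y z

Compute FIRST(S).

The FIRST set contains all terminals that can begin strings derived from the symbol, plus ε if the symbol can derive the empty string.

We compute FIRST(S) using the standard algorithm.
FIRST(B) = {z}
FIRST(C) = {w, y}
FIRST(S) = {w, z}
Therefore, FIRST(S) = {w, z}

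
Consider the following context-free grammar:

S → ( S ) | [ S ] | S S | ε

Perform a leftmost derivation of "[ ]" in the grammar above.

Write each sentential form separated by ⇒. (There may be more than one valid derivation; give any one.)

S ⇒ S S ⇒ [ S ] S ⇒ [ ] S ⇒ [ ] S S ⇒ [ ] S ⇒ [ ]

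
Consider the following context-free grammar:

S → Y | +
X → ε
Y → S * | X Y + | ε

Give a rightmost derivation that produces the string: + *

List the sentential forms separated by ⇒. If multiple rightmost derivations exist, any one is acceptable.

S ⇒ Y ⇒ S * ⇒ + *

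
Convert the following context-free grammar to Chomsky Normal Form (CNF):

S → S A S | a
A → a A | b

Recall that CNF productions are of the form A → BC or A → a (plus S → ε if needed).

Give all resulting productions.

S → a; TA → a; A → b; S → S X0; X0 → A S; A → TA A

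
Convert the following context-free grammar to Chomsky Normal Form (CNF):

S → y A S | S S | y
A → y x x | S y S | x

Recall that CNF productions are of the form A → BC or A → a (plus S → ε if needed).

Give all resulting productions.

TY → y; S → y; TX → x; A → x; S → TY X0; X0 → A S; S → S S; A → TY X1; X1 → TX TX; A → S X2; X2 → TY S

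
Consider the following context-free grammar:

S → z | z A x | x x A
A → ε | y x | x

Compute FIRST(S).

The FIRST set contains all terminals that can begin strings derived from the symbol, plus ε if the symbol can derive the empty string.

We compute FIRST(S) using the standard algorithm.
FIRST(A) = {x, y, ε}
FIRST(S) = {x, z}
Therefore, FIRST(S) = {x, z}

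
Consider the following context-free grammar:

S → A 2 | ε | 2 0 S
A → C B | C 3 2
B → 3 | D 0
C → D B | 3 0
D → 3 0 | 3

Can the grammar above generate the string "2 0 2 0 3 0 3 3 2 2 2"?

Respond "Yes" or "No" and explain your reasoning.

No - no valid derivation exists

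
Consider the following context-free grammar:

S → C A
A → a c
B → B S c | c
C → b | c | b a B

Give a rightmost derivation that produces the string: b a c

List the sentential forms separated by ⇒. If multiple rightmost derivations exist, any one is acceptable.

S ⇒ C A ⇒ C a c ⇒ b a c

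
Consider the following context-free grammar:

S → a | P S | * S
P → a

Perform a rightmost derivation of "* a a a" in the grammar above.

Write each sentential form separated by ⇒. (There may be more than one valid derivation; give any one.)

S ⇒ * S ⇒ * P S ⇒ * P P S ⇒ * P P a ⇒ * P a a ⇒ * a a a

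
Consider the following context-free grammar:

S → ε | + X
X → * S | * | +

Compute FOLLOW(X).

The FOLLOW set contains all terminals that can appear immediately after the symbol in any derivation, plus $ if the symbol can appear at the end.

We compute FOLLOW(X) using the standard algorithm.
FOLLOW(S) starts with {$}.
FIRST(S) = {+, ε}
FIRST(X) = {*, +}
FOLLOW(S) = {$}
FOLLOW(X) = {$}
Therefore, FOLLOW(X) = {$}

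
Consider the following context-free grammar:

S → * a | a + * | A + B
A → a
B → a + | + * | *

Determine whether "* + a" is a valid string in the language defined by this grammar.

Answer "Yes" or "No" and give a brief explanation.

No - no valid derivation exists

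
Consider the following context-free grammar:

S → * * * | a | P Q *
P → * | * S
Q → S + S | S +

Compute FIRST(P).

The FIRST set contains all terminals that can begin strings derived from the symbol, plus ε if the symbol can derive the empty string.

We compute FIRST(P) using the standard algorithm.
FIRST(P) = {*}
FIRST(Q) = {*, a}
FIRST(S) = {*, a}
Therefore, FIRST(P) = {*}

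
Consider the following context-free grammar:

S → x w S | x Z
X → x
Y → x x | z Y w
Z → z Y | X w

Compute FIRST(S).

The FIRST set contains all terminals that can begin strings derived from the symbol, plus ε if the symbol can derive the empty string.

We compute FIRST(S) using the standard algorithm.
FIRST(S) = {x}
FIRST(X) = {x}
FIRST(Y) = {x, z}
FIRST(Z) = {x, z}
Therefore, FIRST(S) = {x}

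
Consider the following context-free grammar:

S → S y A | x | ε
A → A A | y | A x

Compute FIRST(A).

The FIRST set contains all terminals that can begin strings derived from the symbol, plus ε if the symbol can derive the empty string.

We compute FIRST(A) using the standard algorithm.
FIRST(A) = {y}
FIRST(S) = {x, y, ε}
Therefore, FIRST(A) = {y}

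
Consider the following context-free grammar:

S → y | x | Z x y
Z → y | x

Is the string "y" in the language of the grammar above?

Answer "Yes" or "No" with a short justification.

Yes - a valid derivation exists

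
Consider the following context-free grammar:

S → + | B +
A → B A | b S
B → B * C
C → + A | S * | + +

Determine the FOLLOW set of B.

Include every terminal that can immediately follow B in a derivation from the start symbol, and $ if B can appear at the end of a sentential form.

We compute FOLLOW(B) using the standard algorithm.
FOLLOW(S) starts with {$}.
FIRST(A) = {b}
FIRST(B) = {}
FIRST(C) = {+}
FIRST(S) = {+}
FOLLOW(A) = {*, +, b}
FOLLOW(B) = {*, +, b}
FOLLOW(C) = {*, +, b}
FOLLOW(S) = {$, *, +, b}
Therefore, FOLLOW(B) = {*, +, b}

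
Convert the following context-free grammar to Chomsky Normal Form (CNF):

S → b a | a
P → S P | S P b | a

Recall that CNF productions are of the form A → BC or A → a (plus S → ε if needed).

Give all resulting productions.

TB → b; TA → a; S → a; P → a; S → TB TA; P → S P; P → S X0; X0 → P TB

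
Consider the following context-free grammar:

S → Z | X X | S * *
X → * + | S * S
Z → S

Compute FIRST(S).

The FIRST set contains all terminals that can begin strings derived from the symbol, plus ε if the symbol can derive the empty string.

We compute FIRST(S) using the standard algorithm.
FIRST(S) = {*}
FIRST(X) = {*}
FIRST(Z) = {*}
Therefore, FIRST(S) = {*}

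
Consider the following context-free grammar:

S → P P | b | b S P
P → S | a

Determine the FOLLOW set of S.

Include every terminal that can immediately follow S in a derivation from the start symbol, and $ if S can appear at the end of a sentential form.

We compute FOLLOW(S) using the standard algorithm.
FOLLOW(S) starts with {$}.
FIRST(P) = {a, b}
FIRST(S) = {a, b}
FOLLOW(P) = {$, a, b}
FOLLOW(S) = {$, a, b}
Therefore, FOLLOW(S) = {$, a, b}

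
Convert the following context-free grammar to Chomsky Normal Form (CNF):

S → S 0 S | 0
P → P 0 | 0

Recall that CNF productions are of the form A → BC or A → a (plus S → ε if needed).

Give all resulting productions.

T0 → 0; S → 0; P → 0; S → S X0; X0 → T0 S; P → P T0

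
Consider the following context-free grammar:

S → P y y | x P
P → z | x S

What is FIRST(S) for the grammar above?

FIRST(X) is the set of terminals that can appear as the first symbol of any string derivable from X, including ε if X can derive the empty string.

We compute FIRST(S) using the standard algorithm.
FIRST(P) = {x, z}
FIRST(S) = {x, z}
Therefore, FIRST(S) = {x, z}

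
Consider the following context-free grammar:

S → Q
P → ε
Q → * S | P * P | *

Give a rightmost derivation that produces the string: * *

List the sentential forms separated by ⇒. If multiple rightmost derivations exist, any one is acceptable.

S ⇒ Q ⇒ * S ⇒ * Q ⇒ * *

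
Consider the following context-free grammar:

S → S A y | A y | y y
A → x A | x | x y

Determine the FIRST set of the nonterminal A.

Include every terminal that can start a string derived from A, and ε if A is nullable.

We compute FIRST(A) using the standard algorithm.
FIRST(A) = {x}
FIRST(S) = {x, y}
Therefore, FIRST(A) = {x}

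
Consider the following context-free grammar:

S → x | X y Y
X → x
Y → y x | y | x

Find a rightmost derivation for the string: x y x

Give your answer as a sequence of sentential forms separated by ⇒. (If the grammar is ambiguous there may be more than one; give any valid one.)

S ⇒ X y Y ⇒ X y x ⇒ x y x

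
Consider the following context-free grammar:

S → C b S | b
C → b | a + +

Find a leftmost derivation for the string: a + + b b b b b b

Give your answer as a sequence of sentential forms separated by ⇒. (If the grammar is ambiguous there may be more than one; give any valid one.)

S ⇒ C b S ⇒ a + + b S ⇒ a + + b C b S ⇒ a + + b b b S ⇒ a + + b b b C b S ⇒ a + + b b b b b S ⇒ a + + b b b b b b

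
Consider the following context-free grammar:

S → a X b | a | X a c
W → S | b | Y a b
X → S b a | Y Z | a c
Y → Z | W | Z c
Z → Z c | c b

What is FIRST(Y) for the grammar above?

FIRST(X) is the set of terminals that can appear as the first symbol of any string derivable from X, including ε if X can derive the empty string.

We compute FIRST(Y) using the standard algorithm.
FIRST(S) = {a, b, c}
FIRST(W) = {a, b, c}
FIRST(X) = {a, b, c}
FIRST(Y) = {a, b, c}
FIRST(Z) = {c}
Therefore, FIRST(Y) = {a, b, c}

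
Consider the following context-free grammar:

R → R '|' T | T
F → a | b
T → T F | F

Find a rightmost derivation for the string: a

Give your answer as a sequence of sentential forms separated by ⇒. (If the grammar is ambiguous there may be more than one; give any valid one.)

R ⇒ T ⇒ F ⇒ a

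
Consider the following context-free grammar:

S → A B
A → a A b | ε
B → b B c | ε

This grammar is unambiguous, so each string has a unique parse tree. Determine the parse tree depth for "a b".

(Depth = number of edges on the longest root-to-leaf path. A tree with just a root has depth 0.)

3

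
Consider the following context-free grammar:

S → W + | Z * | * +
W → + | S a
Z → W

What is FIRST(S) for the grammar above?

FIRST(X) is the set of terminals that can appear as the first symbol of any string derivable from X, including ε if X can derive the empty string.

We compute FIRST(S) using the standard algorithm.
FIRST(S) = {*, +}
FIRST(W) = {*, +}
FIRST(Z) = {*, +}
Therefore, FIRST(S) = {*, +}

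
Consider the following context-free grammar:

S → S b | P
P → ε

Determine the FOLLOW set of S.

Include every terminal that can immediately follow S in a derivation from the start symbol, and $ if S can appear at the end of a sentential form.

We compute FOLLOW(S) using the standard algorithm.
FOLLOW(S) starts with {$}.
FIRST(P) = {ε}
FIRST(S) = {b, ε}
FOLLOW(P) = {$, b}
FOLLOW(S) = {$, b}
Therefore, FOLLOW(S) = {$, b}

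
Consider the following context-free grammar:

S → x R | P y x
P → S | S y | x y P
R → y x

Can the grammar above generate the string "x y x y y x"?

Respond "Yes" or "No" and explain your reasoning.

Yes - a valid derivation exists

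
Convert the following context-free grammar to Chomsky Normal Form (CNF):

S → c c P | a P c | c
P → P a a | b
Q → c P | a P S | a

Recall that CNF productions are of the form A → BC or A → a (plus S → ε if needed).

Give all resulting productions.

TC → c; TA → a; S → c; P → b; Q → a; S → TC X0; X0 → TC P; S → TA X1; X1 → P TC; P → P X2; X2 → TA TA; Q → TC P; Q → TA X3; X3 → P S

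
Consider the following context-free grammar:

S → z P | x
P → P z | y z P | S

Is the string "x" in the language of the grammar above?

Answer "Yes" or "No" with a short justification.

Yes - a valid derivation exists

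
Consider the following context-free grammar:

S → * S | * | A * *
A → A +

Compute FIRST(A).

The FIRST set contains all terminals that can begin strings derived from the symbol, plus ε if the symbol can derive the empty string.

We compute FIRST(A) using the standard algorithm.
FIRST(A) = {}
FIRST(S) = {*}
Therefore, FIRST(A) = {}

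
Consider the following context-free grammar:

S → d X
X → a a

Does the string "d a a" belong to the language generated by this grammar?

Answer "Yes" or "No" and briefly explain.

Yes - a valid derivation exists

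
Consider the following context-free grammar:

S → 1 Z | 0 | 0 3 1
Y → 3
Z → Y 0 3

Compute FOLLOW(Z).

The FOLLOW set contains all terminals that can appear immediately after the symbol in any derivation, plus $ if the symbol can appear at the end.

We compute FOLLOW(Z) using the standard algorithm.
FOLLOW(S) starts with {$}.
FIRST(S) = {0, 1}
FIRST(Y) = {3}
FIRST(Z) = {3}
FOLLOW(S) = {$}
FOLLOW(Y) = {0}
FOLLOW(Z) = {$}
Therefore, FOLLOW(Z) = {$}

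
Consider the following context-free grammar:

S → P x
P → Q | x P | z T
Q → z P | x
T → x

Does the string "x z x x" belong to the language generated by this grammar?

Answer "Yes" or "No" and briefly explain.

Yes - a valid derivation exists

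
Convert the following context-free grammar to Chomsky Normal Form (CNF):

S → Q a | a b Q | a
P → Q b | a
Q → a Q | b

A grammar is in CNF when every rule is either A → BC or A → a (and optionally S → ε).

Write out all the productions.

TA → a; TB → b; S → a; P → a; Q → b; S → Q TA; S → TA X0; X0 → TB Q; P → Q TB; Q → TA Q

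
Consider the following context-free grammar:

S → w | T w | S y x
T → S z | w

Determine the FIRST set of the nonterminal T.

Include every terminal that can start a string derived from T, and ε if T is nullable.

We compute FIRST(T) using the standard algorithm.
FIRST(S) = {w}
FIRST(T) = {w}
Therefore, FIRST(T) = {w}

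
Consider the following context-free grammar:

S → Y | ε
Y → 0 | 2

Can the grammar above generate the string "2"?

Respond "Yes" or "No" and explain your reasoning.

Yes - a valid derivation exists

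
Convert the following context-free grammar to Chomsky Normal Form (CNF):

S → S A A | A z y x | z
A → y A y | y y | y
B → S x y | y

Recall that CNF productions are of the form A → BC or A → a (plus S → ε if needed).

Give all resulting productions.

TZ → z; TY → y; TX → x; S → z; A → y; B → y; S → S X0; X0 → A A; S → A X1; X1 → TZ X2; X2 → TY TX; A → TY X3; X3 → A TY; A → TY TY; B → S X4; X4 → TX TY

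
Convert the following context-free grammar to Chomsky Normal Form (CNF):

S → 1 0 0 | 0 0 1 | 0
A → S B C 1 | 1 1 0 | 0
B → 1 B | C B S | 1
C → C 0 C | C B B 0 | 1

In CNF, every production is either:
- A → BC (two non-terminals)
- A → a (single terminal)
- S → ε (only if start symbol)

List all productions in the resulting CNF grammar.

T1 → 1; T0 → 0; S → 0; A → 0; B → 1; C → 1; S → T1 X0; X0 → T0 T0; S → T0 X1; X1 → T0 T1; A → S X2; X2 → B X3; X3 → C T1; A → T1 X4; X4 → T1 T0; B → T1 B; B → C X5; X5 → B S; C → C X6; X6 → T0 C; C → C X7; X7 → B X8; X8 → B T0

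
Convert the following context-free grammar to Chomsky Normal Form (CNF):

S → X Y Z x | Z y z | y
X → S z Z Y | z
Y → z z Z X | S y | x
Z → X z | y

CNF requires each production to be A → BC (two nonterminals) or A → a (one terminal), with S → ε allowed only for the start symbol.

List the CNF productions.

TX → x; TY → y; TZ → z; S → y; X → z; Y → x; Z → y; S → X X0; X0 → Y X1; X1 → Z TX; S → Z X2; X2 → TY TZ; X → S X3; X3 → TZ X4; X4 → Z Y; Y → TZ X5; X5 → TZ X6; X6 → Z X; Y → S TY; Z → X TZ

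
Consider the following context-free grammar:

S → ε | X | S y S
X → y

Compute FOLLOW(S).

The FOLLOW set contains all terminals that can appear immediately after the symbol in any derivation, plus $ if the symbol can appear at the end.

We compute FOLLOW(S) using the standard algorithm.
FOLLOW(S) starts with {$}.
FIRST(S) = {y, ε}
FIRST(X) = {y}
FOLLOW(S) = {$, y}
FOLLOW(X) = {$, y}
Therefore, FOLLOW(S) = {$, y}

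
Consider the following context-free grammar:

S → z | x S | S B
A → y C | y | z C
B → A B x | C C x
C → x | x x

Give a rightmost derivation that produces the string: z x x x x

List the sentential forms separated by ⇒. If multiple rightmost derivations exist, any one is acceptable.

S ⇒ S B ⇒ S C C x ⇒ S C x x ⇒ S x x x x ⇒ z x x x x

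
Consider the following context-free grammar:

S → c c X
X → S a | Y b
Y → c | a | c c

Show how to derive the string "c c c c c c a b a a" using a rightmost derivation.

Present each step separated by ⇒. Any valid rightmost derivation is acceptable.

S ⇒ c c X ⇒ c c S a ⇒ c c c c X a ⇒ c c c c S a a ⇒ c c c c c c X a a ⇒ c c c c c c Y b a a ⇒ c c c c c c a b a a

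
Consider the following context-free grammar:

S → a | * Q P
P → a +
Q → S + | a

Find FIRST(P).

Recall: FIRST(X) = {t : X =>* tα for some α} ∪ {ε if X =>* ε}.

We compute FIRST(P) using the standard algorithm.
FIRST(P) = {a}
FIRST(Q) = {*, a}
FIRST(S) = {*, a}
Therefore, FIRST(P) = {a}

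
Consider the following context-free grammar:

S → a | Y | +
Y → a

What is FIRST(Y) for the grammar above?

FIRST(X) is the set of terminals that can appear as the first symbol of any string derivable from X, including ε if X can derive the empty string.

We compute FIRST(Y) using the standard algorithm.
FIRST(S) = {+, a}
FIRST(Y) = {a}
Therefore, FIRST(Y) = {a}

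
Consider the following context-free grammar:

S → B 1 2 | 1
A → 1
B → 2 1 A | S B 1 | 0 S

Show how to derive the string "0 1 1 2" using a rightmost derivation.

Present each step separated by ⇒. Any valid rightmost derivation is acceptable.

S ⇒ B 1 2 ⇒ 0 S 1 2 ⇒ 0 1 1 2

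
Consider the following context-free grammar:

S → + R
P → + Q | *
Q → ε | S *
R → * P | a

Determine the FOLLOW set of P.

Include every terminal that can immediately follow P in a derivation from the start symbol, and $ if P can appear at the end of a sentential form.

We compute FOLLOW(P) using the standard algorithm.
FOLLOW(S) starts with {$}.
FIRST(P) = {*, +}
FIRST(Q) = {+, ε}
FIRST(R) = {*, a}
FIRST(S) = {+}
FOLLOW(P) = {$, *}
FOLLOW(Q) = {$, *}
FOLLOW(R) = {$, *}
FOLLOW(S) = {$, *}
Therefore, FOLLOW(P) = {$, *}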